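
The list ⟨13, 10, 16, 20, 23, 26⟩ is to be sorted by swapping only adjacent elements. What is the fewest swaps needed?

1

The minimum number of adjacent swaps to sort an array equals its inversion count, since every such swap removes exactly one inversion.
Count inversions — for each element, later elements that are smaller:
13: 10 → 1
10: none → 0
16: none → 0
20: none → 0
23: none → 0
26: none → 0
Total inversions: 1 + 0 + 0 + 0 + 0 + 0 = 1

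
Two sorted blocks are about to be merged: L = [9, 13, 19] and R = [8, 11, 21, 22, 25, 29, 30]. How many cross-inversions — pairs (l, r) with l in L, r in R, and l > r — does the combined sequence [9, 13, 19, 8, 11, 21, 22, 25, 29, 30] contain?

Take each right-half value and tally the left-half values above it:
r = 8: 9, 13, 19 → 3
r = 11: 13, 19 → 2
r = 21: none → 0
r = 22: none → 0
r = 25: none → 0
r = 29: none → 0
r = 30: none → 0
Cross-inversions: 3 + 2 + 0 + 0 + 0 + 0 + 0 = 5

5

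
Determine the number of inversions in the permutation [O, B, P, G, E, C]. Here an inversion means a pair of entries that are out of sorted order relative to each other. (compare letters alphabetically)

For each element, count later entries that are smaller:
O: 4
B: 0
P: 3
G: 2
E: 1
C: 0
Sum: 4 + 0 + 3 + 2 + 1 + 0 = 10

10 out-of-order pairs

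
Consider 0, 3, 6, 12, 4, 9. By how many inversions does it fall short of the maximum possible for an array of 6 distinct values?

12 inversions short

Maximum inversions for 6 distinct elements is C(6, 2) = 6·5/2 = 15.
Current inversions — for each element, count later smaller elements:
0: 0
3: 0
6: 1
12: 2
4: 0
9: 0
Current total: 0 + 0 + 1 + 2 + 0 + 0 = 3
Shortfall: 15 − 3 = 12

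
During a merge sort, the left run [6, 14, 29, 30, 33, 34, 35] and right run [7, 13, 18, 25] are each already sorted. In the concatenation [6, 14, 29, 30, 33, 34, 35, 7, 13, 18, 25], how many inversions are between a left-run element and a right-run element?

Count, for every r in R, how many entries of L exceed r:
r = 7: 14, 29, 30, 33, 34, 35 → 6
r = 13: 14, 29, 30, 33, 34, 35 → 6
r = 18: 29, 30, 33, 34, 35 → 5
r = 25: 29, 30, 33, 34, 35 → 5
Cross-inversions: 6 + 6 + 5 + 5 = 22

Split inversions: 22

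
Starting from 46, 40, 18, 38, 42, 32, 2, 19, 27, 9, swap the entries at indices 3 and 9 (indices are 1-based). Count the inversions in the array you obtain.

37

Positions 3 and 9 hold 18 and 27; after swapping, the array is [46, 40, 27, 38, 42, 32, 2, 19, 18, 9].
For each element, count later entries that are smaller:
46 → 40, 27, 38, 42, 32, 2, 19, 18, 9 → 9
40 → 27, 38, 32, 2, 19, 18, 9 → 7
27 → 2, 19, 18, 9 → 4
38 → 32, 2, 19, 18, 9 → 5
42 → 32, 2, 19, 18, 9 → 5
32 → 2, 19, 18, 9 → 4
2 → none → 0
19 → 18, 9 → 2
18 → 9 → 1
9 → none → 0
Sum: 9 + 7 + 4 + 5 + 5 + 4 + 0 + 2 + 1 + 0 = 37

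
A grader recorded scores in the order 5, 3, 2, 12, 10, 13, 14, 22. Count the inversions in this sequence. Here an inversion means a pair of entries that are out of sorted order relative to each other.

4 out-of-order pairs

Sweep left to right; for each value list the smaller values that follow it:
5 → 3, 2 → 2
3 → 2 → 1
2 → none → 0
12 → 10 → 1
10 → none → 0
13 → none → 0
14 → none → 0
22 → none → 0
Sum: 2 + 1 + 0 + 1 + 0 + 0 + 0 + 0 = 4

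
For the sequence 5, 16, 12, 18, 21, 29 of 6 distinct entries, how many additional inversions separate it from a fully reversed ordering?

14

Maximum inversions for 6 distinct elements is C(6, 2) = 6·5/2 = 15.
Current inversions — for each element, count later smaller elements:
5: 0
16: 1
12: 0
18: 0
21: 0
29: 0
Current total: 0 + 1 + 0 + 0 + 0 + 0 = 1
Shortfall: 15 − 1 = 14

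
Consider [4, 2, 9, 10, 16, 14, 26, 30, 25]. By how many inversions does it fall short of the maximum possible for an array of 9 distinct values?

32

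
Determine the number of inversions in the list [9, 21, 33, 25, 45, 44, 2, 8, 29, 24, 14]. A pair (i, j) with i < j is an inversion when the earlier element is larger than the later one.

29 out-of-order pairs

For each element, count later entries that are smaller:
9 → 2, 8 → 2
21 → 2, 8, 14 → 3
33 → 25, 2, 8, 29, 24, 14 → 6
25 → 2, 8, 24, 14 → 4
45 → 44, 2, 8, 29, 24, 14 → 6
44 → 2, 8, 29, 24, 14 → 5
2 → none → 0
8 → none → 0
29 → 24, 14 → 2
24 → 14 → 1
14 → none → 0
Sum: 2 + 3 + 6 + 4 + 6 + 5 + 0 + 0 + 2 + 1 + 0 = 29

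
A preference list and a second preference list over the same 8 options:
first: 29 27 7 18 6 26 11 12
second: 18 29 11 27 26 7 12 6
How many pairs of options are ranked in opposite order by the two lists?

Assign each item its position (1..8) in the first ordering, then rewrite the second ordering as that position sequence:
positions: 29→1, 27→2, 7→3, 18→4, 6→5, 26→6, 11→7, 12→8
second ordering as positions: [4, 1, 7, 2, 6, 3, 8, 5]
Discordant pairs = inversions in this position sequence.
4: 1, 2, 3 → 3
1: 0
7: 2, 6, 3, 5 → 4
2: 0
6: 3, 5 → 2
3: 0
8: 5 → 1
5: 0
Total: 3 + 0 + 4 + 0 + 2 + 0 + 1 + 0 = 10

10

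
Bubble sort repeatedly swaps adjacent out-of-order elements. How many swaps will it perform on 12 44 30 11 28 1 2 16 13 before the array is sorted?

23

Each adjacent swap fixes exactly one inversion, so the minimum swap count equals the number of inversions.
Count inversions — for each element, later elements that are smaller:
12: 11, 1, 2 → 3
44: 30, 11, 28, 1, 2, 16, 13 → 7
30: 11, 28, 1, 2, 16, 13 → 6
11: 1, 2 → 2
28: 1, 2, 16, 13 → 4
1: none → 0
2: none → 0
16: 13 → 1
13: none → 0
Total inversions: 3 + 7 + 6 + 2 + 4 + 0 + 0 + 1 + 0 = 23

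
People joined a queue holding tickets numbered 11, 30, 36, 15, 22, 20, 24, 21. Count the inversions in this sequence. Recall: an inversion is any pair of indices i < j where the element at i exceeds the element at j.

For each element, count later entries that are smaller:
11 → none → 0
30 → 15, 22, 20, 24, 21 → 5
36 → 15, 22, 20, 24, 21 → 5
15 → none → 0
22 → 20, 21 → 2
20 → none → 0
24 → 21 → 1
21 → none → 0
Sum: 0 + 5 + 5 + 0 + 2 + 0 + 1 + 0 = 13

13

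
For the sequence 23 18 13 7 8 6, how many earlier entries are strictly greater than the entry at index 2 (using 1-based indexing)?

1

The element at index 2 is 18.
Elements before it: 23
Those larger than 18: 23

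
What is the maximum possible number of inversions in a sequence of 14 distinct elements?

The maximum occurs when the array is in strictly decreasing order: every one of the C(14, 2) pairs is inverted.
C(14, 2) = 14·13/2 = 91

91 inversions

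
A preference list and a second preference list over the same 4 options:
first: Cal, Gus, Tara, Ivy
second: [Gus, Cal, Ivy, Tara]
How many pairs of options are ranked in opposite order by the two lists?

Pairs: 2

Assign each item its position (1..4) in the first ordering, then rewrite the second ordering as that position sequence:
positions: Cal→1, Gus→2, Tara→3, Ivy→4
second ordering as positions: [2, 1, 4, 3]
Discordant pairs = inversions in this position sequence.
2: 1 → 1
1: 0
4: 3 → 1
3: 0
Total: 1 + 0 + 1 + 0 = 2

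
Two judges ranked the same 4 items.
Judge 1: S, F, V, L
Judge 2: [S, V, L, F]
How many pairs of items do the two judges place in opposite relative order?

There are 2 discordant pairs.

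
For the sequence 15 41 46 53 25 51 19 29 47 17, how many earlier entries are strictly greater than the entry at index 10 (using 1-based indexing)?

8

The element at index 10 is 17.
Elements before it: 15, 41, 46, 53, 25, 51, 19, 29, 47
Those larger than 17: 41, 46, 53, 25, 51, 19, 29, 47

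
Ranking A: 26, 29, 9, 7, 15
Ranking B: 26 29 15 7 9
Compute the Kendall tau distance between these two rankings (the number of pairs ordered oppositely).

Assign each item its position (1..5) in the first ordering, then rewrite the second ordering as that position sequence:
positions: 26→1, 29→2, 9→3, 7→4, 15→5
second ordering as positions: [1, 2, 5, 4, 3]
Discordant pairs = inversions in this position sequence.
1: 0
2: 0
5: 4, 3 → 2
4: 3 → 1
3: 0
Total: 0 + 0 + 2 + 1 + 0 = 3

3 discordant pairs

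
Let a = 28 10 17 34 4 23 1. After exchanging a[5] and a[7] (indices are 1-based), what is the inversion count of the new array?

13 inversions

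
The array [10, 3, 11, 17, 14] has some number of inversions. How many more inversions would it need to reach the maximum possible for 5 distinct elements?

8

Maximum inversions for 5 distinct elements is C(5, 2) = 5·4/2 = 10.
Current inversions — for each element, count later smaller elements:
10: 1
3: 0
11: 0
17: 1
14: 0
Current total: 1 + 0 + 0 + 1 + 0 = 2
Shortfall: 10 − 2 = 8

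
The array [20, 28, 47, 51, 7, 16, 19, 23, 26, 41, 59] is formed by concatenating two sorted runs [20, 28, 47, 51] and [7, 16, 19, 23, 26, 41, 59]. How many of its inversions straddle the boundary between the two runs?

20 cross-inversions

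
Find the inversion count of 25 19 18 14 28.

Out-of-order index pairs (0-indexed):
(0,1): 25 > 19
(0,2): 25 > 18
(0,3): 25 > 14
(1,2): 19 > 18
(1,3): 19 > 14
(2,3): 18 > 14
That's 6 pairs.

6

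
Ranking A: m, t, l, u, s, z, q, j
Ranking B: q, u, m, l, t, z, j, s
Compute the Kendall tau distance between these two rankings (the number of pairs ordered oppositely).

Assign each item its position (1..8) in the first ordering, then rewrite the second ordering as that position sequence:
positions: m→1, t→2, l→3, u→4, s→5, z→6, q→7, j→8
second ordering as positions: [7, 4, 1, 3, 2, 6, 8, 5]
Discordant pairs = inversions in this position sequence.
7: 4, 1, 3, 2, 6, 5 → 6
4: 1, 3, 2 → 3
1: 0
3: 2 → 1
2: 0
6: 5 → 1
8: 5 → 1
5: 0
Total: 6 + 3 + 0 + 1 + 0 + 1 + 1 + 0 = 12

12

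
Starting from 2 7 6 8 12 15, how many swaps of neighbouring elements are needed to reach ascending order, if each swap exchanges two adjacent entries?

The minimum number of adjacent swaps to sort an array equals its inversion count, since every such swap removes exactly one inversion.
Count inversions — for each element, later elements that are smaller:
2: none → 0
7: 6 → 1
6: none → 0
8: none → 0
12: none → 0
15: none → 0
Total inversions: 0 + 1 + 0 + 0 + 0 + 0 = 1

Swaps: 1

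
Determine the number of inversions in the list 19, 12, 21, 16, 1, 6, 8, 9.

Element-by-element contributions:
19 → 12, 16, 1, 6, 8, 9 → 6
12 → 1, 6, 8, 9 → 4
21 → 16, 1, 6, 8, 9 → 5
16 → 1, 6, 8, 9 → 4
1 → none → 0
6 → none → 0
8 → none → 0
9 → none → 0
Sum: 6 + 4 + 5 + 4 + 0 + 0 + 0 + 0 = 19

There are 19 inversions.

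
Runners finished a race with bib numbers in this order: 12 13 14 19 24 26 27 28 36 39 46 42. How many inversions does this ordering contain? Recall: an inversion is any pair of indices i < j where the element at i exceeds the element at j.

1

For each element, count later entries that are smaller:
12 → none → 0
13 → none → 0
14 → none → 0
19 → none → 0
24 → none → 0
26 → none → 0
27 → none → 0
28 → none → 0
36 → none → 0
39 → none → 0
46 → 42 → 1
42 → none → 0
Sum: 0 + 0 + 0 + 0 + 0 + 0 + 0 + 0 + 0 + 0 + 1 + 0 = 1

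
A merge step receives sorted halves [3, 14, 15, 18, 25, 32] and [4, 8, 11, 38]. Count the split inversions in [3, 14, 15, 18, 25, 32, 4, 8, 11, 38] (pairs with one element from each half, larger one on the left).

Take each right-half value and tally the left-half values above it:
r = 4: 14, 15, 18, 25, 32 → 5
r = 8: 14, 15, 18, 25, 32 → 5
r = 11: 14, 15, 18, 25, 32 → 5
r = 38: none → 0
Cross-inversions: 5 + 5 + 5 + 0 = 15

There are 15 cross-inversions.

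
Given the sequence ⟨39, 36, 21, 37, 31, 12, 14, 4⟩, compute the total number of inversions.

24

Element-by-element contributions:
39: 7
36: 5
21: 3
37: 4
31: 3
12: 1
14: 1
4: 0
Sum: 7 + 5 + 3 + 4 + 3 + 1 + 1 + 0 = 24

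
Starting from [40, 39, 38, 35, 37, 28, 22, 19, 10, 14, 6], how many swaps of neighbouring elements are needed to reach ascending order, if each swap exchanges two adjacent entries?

The minimum number of adjacent swaps to sort an array equals its inversion count, since every such swap removes exactly one inversion.
Count inversions — for each element, later elements that are smaller:
40: 39, 38, 35, 37, 28, 22, 19, 10, 14, 6 → 10
39: 38, 35, 37, 28, 22, 19, 10, 14, 6 → 9
38: 35, 37, 28, 22, 19, 10, 14, 6 → 8
35: 28, 22, 19, 10, 14, 6 → 6
37: 28, 22, 19, 10, 14, 6 → 6
28: 22, 19, 10, 14, 6 → 5
22: 19, 10, 14, 6 → 4
19: 10, 14, 6 → 3
10: 6 → 1
14: 6 → 1
6: none → 0
Total inversions: 10 + 9 + 8 + 6 + 6 + 5 + 4 + 3 + 1 + 1 + 0 = 53

Adjacent swaps: 53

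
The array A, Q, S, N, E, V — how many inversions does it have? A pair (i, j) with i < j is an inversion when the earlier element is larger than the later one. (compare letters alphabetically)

5

Element-by-element contributions:
A: 0
Q: 2
S: 2
N: 1
E: 0
V: 0
Sum: 0 + 2 + 2 + 1 + 0 + 0 = 5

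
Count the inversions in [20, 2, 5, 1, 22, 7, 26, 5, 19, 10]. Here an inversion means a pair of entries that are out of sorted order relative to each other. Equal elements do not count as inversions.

For each element, count later entries that are smaller:
20: 7
2: 1
5: 1
1: 0
22: 4
7: 1
26: 3
5: 0
19: 1
10: 0
Sum: 7 + 1 + 1 + 0 + 4 + 1 + 3 + 0 + 1 + 0 = 18

18 inversions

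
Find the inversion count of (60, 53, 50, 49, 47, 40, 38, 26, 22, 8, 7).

55

Element-by-element contributions:
60: 10
53: 9
50: 8
49: 7
47: 6
40: 5
38: 4
26: 3
22: 2
8: 1
7: 0
Sum: 10 + 9 + 8 + 7 + 6 + 5 + 4 + 3 + 2 + 1 + 0 = 55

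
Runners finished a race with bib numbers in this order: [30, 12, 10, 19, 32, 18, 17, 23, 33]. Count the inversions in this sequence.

Inversions: 13

Sweep left to right; for each value list the smaller values that follow it:
30: 6
12: 1
10: 0
19: 2
32: 3
18: 1
17: 0
23: 0
33: 0
Sum: 6 + 1 + 0 + 2 + 3 + 1 + 0 + 0 + 0 = 13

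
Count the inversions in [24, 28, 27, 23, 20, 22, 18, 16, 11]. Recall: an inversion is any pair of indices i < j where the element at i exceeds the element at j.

Inversions: 33

For each element, count later entries that are smaller:
24 → 23, 20, 22, 18, 16, 11 → 6
28 → 27, 23, 20, 22, 18, 16, 11 → 7
27 → 23, 20, 22, 18, 16, 11 → 6
23 → 20, 22, 18, 16, 11 → 5
20 → 18, 16, 11 → 3
22 → 18, 16, 11 → 3
18 → 16, 11 → 2
16 → 11 → 1
11 → none → 0
Sum: 6 + 7 + 6 + 5 + 3 + 3 + 2 + 1 + 0 = 33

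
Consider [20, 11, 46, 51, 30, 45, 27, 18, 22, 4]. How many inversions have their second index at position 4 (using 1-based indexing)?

The element at index 4 is 51.
Elements before it: 20, 11, 46
None of them are larger than 51.

0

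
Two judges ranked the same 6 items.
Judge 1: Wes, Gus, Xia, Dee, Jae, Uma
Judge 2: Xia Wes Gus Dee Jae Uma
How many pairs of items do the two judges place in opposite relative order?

2 discordant pairs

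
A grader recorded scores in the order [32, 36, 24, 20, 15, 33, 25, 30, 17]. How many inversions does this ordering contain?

23 out-of-order pairs

Sweep left to right; for each value list the smaller values that follow it:
32: 6
36: 7
24: 3
20: 2
15: 0
33: 3
25: 1
30: 1
17: 0
Sum: 6 + 7 + 3 + 2 + 0 + 3 + 1 + 1 + 0 = 23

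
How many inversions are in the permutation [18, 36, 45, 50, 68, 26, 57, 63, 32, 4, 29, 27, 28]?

Inversions: 44

For each element, count later entries that are smaller:
18: 1
36: 6
45: 6
50: 6
68: 8
26: 1
57: 5
63: 5
32: 4
4: 0
29: 2
27: 0
28: 0
Sum: 1 + 6 + 6 + 6 + 8 + 1 + 5 + 5 + 4 + 0 + 2 + 0 + 0 = 44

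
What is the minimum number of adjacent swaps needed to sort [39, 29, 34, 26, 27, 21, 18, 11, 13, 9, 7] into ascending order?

The minimum number of adjacent swaps to sort an array equals its inversion count, since every such swap removes exactly one inversion.
Count inversions — for each element, later elements that are smaller:
39: 29, 34, 26, 27, 21, 18, 11, 13, 9, 7 → 10
29: 26, 27, 21, 18, 11, 13, 9, 7 → 8
34: 26, 27, 21, 18, 11, 13, 9, 7 → 8
26: 21, 18, 11, 13, 9, 7 → 6
27: 21, 18, 11, 13, 9, 7 → 6
21: 18, 11, 13, 9, 7 → 5
18: 11, 13, 9, 7 → 4
11: 9, 7 → 2
13: 9, 7 → 2
9: 7 → 1
7: none → 0
Total inversions: 10 + 8 + 8 + 6 + 6 + 5 + 4 + 2 + 2 + 1 + 0 = 52

There are 52 adjacent swaps.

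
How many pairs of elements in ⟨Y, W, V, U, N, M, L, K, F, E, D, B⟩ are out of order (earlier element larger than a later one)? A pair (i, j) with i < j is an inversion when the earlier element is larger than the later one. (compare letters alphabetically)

Sweep left to right; for each value list the smaller values that follow it:
Y → W, V, U, N, M, L, K, F, E, D, B → 11
W → V, U, N, M, L, K, F, E, D, B → 10
V → U, N, M, L, K, F, E, D, B → 9
U → N, M, L, K, F, E, D, B → 8
N → M, L, K, F, E, D, B → 7
M → L, K, F, E, D, B → 6
L → K, F, E, D, B → 5
K → F, E, D, B → 4
F → E, D, B → 3
E → D, B → 2
D → B → 1
B → none → 0
Sum: 11 + 10 + 9 + 8 + 7 + 6 + 5 + 4 + 3 + 2 + 1 + 0 = 66

There are 66 inversions.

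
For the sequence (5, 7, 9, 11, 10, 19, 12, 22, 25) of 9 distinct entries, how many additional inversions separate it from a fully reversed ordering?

Maximum inversions for 9 distinct elements is C(9, 2) = 9·8/2 = 36.
Current inversions — for each element, count later smaller elements:
5: 0
7: 0
9: 0
11: 1
10: 0
19: 1
12: 0
22: 0
25: 0
Current total: 0 + 0 + 0 + 1 + 0 + 1 + 0 + 0 + 0 = 2
Shortfall: 36 − 2 = 34

34 inversions short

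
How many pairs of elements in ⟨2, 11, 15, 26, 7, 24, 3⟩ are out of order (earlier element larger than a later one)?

Out-of-order index pairs (0-indexed):
(1,4): 11 > 7
(1,6): 11 > 3
(2,4): 15 > 7
(2,6): 15 > 3
(3,4): 26 > 7
(3,5): 26 > 24
(3,6): 26 > 3
(4,6): 7 > 3
(5,6): 24 > 3
That's 9 pairs.

9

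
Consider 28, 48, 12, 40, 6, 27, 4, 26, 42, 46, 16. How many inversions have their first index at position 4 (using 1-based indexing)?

The element at index 4 is 40.
Elements after it: 6, 27, 4, 26, 42, 46, 16
Those smaller than 40: 6, 27, 4, 26, 16

5 such elements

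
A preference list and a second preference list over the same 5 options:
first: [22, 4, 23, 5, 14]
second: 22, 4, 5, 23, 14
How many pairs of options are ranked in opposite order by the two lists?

1

Assign each item its position (1..5) in the first ordering, then rewrite the second ordering as that position sequence:
positions: 22→1, 4→2, 23→3, 5→4, 14→5
second ordering as positions: [1, 2, 4, 3, 5]
Discordant pairs = inversions in this position sequence.
1: 0
2: 0
4: 3 → 1
3: 0
5: 0
Total: 0 + 0 + 1 + 0 + 0 = 1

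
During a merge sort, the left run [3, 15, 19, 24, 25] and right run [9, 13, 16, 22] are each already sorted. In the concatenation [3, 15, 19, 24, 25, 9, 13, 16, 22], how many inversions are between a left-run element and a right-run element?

13

Count, for every r in R, how many entries of L exceed r:
r = 9: 15, 19, 24, 25 → 4
r = 13: 15, 19, 24, 25 → 4
r = 16: 19, 24, 25 → 3
r = 22: 24, 25 → 2
Cross-inversions: 4 + 4 + 3 + 2 = 13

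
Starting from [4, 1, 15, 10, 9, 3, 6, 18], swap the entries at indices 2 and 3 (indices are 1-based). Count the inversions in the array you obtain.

Inversions: 12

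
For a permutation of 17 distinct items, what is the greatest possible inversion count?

A reversed (strictly descending) arrangement makes every pair an inversion, giving C(17, 2) inversions.
C(17, 2) = 17·16/2 = 136

136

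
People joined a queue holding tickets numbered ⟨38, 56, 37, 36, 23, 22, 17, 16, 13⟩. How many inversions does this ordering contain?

Element-by-element contributions:
38: 7
56: 7
37: 6
36: 5
23: 4
22: 3
17: 2
16: 1
13: 0
Sum: 7 + 7 + 6 + 5 + 4 + 3 + 2 + 1 + 0 = 35

35 inversions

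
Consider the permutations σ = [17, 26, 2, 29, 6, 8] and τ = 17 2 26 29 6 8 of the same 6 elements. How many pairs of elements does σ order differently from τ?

Assign each item its position (1..6) in the first ordering, then rewrite the second ordering as that position sequence:
positions: 17→1, 26→2, 2→3, 29→4, 6→5, 8→6
second ordering as positions: [1, 3, 2, 4, 5, 6]
Discordant pairs = inversions in this position sequence.
1: 0
3: 2 → 1
2: 0
4: 0
5: 0
6: 0
Total: 0 + 1 + 0 + 0 + 0 + 0 = 1

1 discordant pair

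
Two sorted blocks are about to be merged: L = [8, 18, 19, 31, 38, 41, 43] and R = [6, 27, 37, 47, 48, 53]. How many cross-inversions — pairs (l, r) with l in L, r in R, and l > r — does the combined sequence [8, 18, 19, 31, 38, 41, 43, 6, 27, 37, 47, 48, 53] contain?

14

Count, for every r in R, how many entries of L exceed r:
r = 6: 8, 18, 19, 31, 38, 41, 43 → 7
r = 27: 31, 38, 41, 43 → 4
r = 37: 38, 41, 43 → 3
r = 47: none → 0
r = 48: none → 0
r = 53: none → 0
Cross-inversions: 7 + 4 + 3 + 0 + 0 + 0 = 14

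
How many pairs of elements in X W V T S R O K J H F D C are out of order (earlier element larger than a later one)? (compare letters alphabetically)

78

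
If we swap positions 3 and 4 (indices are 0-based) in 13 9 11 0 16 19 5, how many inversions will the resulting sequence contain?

11 inversions

Positions 3 and 4 hold 0 and 16; after swapping, the array is [13, 9, 11, 16, 0, 19, 5].
Count, for each position, how many later elements it exceeds:
13: 4
9: 2
11: 2
16: 2
0: 0
19: 1
5: 0
Sum: 4 + 2 + 2 + 2 + 0 + 1 + 0 = 11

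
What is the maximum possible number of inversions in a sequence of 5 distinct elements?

A reversed (strictly descending) arrangement makes every pair an inversion, giving C(5, 2) inversions.
C(5, 2) = 5·4/2 = 10

10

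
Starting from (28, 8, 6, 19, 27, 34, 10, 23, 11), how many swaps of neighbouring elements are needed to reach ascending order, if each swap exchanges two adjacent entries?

17

The minimum number of adjacent swaps to sort an array equals its inversion count, since every such swap removes exactly one inversion.
Count inversions — for each element, later elements that are smaller:
28: 8, 6, 19, 27, 10, 23, 11 → 7
8: 6 → 1
6: none → 0
19: 10, 11 → 2
27: 10, 23, 11 → 3
34: 10, 23, 11 → 3
10: none → 0
23: 11 → 1
11: none → 0
Total inversions: 7 + 1 + 0 + 2 + 3 + 3 + 0 + 1 + 0 = 17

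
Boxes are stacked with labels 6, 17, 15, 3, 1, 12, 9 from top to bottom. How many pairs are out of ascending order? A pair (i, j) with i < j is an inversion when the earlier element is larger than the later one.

13

Element-by-element contributions:
6: 2
17: 5
15: 4
3: 1
1: 0
12: 1
9: 0
Sum: 2 + 5 + 4 + 1 + 0 + 1 + 0 = 13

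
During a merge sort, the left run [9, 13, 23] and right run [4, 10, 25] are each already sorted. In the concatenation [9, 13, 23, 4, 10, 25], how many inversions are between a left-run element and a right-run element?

5

For each element r of the right run, count left-run elements greater than r:
r = 4: 9, 13, 23 → 3
r = 10: 13, 23 → 2
r = 25: none → 0
Cross-inversions: 3 + 2 + 0 = 5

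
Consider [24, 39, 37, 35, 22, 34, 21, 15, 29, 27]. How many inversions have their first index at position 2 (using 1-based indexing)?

8

The element at index 2 is 39.
Elements after it: 37, 35, 22, 34, 21, 15, 29, 27
Those smaller than 39: 37, 35, 22, 34, 21, 15, 29, 27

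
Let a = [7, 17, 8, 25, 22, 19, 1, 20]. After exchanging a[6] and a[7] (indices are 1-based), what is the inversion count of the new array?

11

Positions 6 and 7 hold 19 and 1; after swapping, the array is [7, 17, 8, 25, 22, 1, 19, 20].
Count, for each position, how many later elements it exceeds:
7 → 1 → 1
17 → 8, 1 → 2
8 → 1 → 1
25 → 22, 1, 19, 20 → 4
22 → 1, 19, 20 → 3
1 → none → 0
19 → none → 0
20 → none → 0
Sum: 1 + 2 + 1 + 4 + 3 + 0 + 0 + 0 = 11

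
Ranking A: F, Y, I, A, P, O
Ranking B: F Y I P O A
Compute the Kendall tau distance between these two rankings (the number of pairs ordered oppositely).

2 discordant pairs

Assign each item its position (1..6) in the first ordering, then rewrite the second ordering as that position sequence:
positions: F→1, Y→2, I→3, A→4, P→5, O→6
second ordering as positions: [1, 2, 3, 5, 6, 4]
Discordant pairs = inversions in this position sequence.
1: 0
2: 0
3: 0
5: 4 → 1
6: 4 → 1
4: 0
Total: 0 + 0 + 0 + 1 + 1 + 0 = 2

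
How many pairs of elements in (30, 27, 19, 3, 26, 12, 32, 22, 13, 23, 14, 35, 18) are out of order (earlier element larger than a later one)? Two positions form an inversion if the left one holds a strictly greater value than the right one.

41

Sweep left to right; for each value list the smaller values that follow it:
30 → 27, 19, 3, 26, 12, 22, 13, 23, 14, 18 → 10
27 → 19, 3, 26, 12, 22, 13, 23, 14, 18 → 9
19 → 3, 12, 13, 14, 18 → 5
3 → none → 0
26 → 12, 22, 13, 23, 14, 18 → 6
12 → none → 0
32 → 22, 13, 23, 14, 18 → 5
22 → 13, 14, 18 → 3
13 → none → 0
23 → 14, 18 → 2
14 → none → 0
35 → 18 → 1
18 → none → 0
Sum: 10 + 9 + 5 + 0 + 6 + 0 + 5 + 3 + 0 + 2 + 0 + 1 + 0 = 41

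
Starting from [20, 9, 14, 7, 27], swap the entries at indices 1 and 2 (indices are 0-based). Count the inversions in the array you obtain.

Positions 1 and 2 hold 9 and 14; after swapping, the array is [20, 14, 9, 7, 27].
Sweep left to right; for each value list the smaller values that follow it:
20 → 14, 9, 7 → 3
14 → 9, 7 → 2
9 → 7 → 1
7 → none → 0
27 → none → 0
Sum: 3 + 2 + 1 + 0 + 0 = 6

Inversions: 6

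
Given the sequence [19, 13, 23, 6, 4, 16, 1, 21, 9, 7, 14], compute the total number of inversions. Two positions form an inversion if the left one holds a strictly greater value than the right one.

Count, for each position, how many later elements it exceeds:
19: 8
13: 5
23: 8
6: 2
4: 1
16: 4
1: 0
21: 3
9: 1
7: 0
14: 0
Sum: 8 + 5 + 8 + 2 + 1 + 4 + 0 + 3 + 1 + 0 + 0 = 32

32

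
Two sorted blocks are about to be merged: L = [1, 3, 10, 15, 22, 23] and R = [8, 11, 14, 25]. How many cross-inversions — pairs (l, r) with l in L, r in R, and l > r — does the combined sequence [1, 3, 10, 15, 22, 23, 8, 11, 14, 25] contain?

For each element r of the right run, count left-run elements greater than r:
r = 8: 10, 15, 22, 23 → 4
r = 11: 15, 22, 23 → 3
r = 14: 15, 22, 23 → 3
r = 25: none → 0
Cross-inversions: 4 + 3 + 3 + 0 = 10

10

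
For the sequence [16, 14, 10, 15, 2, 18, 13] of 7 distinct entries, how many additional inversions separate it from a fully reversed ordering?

9

Maximum inversions for 7 distinct elements is C(7, 2) = 7·6/2 = 21.
Current inversions — for each element, count later smaller elements:
16: 5
14: 3
10: 1
15: 2
2: 0
18: 1
13: 0
Current total: 5 + 3 + 1 + 2 + 0 + 1 + 0 = 12
Shortfall: 21 − 12 = 9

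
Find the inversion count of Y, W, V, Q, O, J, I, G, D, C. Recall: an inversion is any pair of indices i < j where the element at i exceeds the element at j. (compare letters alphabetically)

45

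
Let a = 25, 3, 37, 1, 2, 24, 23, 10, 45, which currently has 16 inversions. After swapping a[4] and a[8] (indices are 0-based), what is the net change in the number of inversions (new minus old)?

Positions 4 and 8 hold 2 and 45; after swapping, the array is [25, 3, 37, 1, 45, 24, 23, 10, 2].
Sweep left to right; for each value list the smaller values that follow it:
25 → 3, 1, 24, 23, 10, 2 → 6
3 → 1, 2 → 2
37 → 1, 24, 23, 10, 2 → 5
1 → none → 0
45 → 24, 23, 10, 2 → 4
24 → 23, 10, 2 → 3
23 → 10, 2 → 2
10 → 2 → 1
2 → none → 0
Sum: 6 + 2 + 5 + 0 + 4 + 3 + 2 + 1 + 0 = 23
Change: 23 − 16 = +7

+7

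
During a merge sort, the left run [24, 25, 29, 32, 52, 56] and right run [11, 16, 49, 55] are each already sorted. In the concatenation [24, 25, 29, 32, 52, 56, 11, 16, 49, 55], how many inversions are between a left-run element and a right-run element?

Split inversions: 15

Take each right-half value and tally the left-half values above it:
r = 11: 24, 25, 29, 32, 52, 56 → 6
r = 16: 24, 25, 29, 32, 52, 56 → 6
r = 49: 52, 56 → 2
r = 55: 56 → 1
Cross-inversions: 6 + 6 + 2 + 1 = 15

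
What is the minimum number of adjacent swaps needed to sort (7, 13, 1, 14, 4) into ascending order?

5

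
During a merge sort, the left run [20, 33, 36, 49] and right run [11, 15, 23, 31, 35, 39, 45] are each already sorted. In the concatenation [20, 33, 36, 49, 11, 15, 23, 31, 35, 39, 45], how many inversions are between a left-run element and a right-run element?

Cross-inversions: 18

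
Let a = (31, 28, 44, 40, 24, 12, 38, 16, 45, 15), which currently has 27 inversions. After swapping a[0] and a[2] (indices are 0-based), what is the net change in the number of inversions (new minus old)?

+1

Positions 0 and 2 hold 31 and 44; after swapping, the array is [44, 28, 31, 40, 24, 12, 38, 16, 45, 15].
Sweep left to right; for each value list the smaller values that follow it:
44: 8
28: 4
31: 4
40: 5
24: 3
12: 0
38: 2
16: 1
45: 1
15: 0
Sum: 8 + 4 + 4 + 5 + 3 + 0 + 2 + 1 + 1 + 0 = 28
Change: 28 − 27 = +1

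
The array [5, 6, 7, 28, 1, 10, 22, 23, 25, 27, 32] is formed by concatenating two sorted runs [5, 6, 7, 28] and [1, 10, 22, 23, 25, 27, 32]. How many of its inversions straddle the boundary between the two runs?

Split inversions: 9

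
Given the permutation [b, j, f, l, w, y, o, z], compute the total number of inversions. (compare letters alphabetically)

3

Sweep left to right; for each value list the smaller values that follow it:
b → none → 0
j → f → 1
f → none → 0
l → none → 0
w → o → 1
y → o → 1
o → none → 0
z → none → 0
Sum: 0 + 1 + 0 + 0 + 1 + 1 + 0 + 0 = 3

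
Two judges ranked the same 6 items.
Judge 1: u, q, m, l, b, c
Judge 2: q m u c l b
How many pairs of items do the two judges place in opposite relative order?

Assign each item its position (1..6) in the first ordering, then rewrite the second ordering as that position sequence:
positions: u→1, q→2, m→3, l→4, b→5, c→6
second ordering as positions: [2, 3, 1, 6, 4, 5]
Discordant pairs = inversions in this position sequence.
2: 1 → 1
3: 1 → 1
1: 0
6: 4, 5 → 2
4: 0
5: 0
Total: 1 + 1 + 0 + 2 + 0 + 0 = 4

4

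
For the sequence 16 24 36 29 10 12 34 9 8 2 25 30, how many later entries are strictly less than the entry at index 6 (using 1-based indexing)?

3

The element at index 6 is 12.
Elements after it: 34, 9, 8, 2, 25, 30
Those smaller than 12: 9, 8, 2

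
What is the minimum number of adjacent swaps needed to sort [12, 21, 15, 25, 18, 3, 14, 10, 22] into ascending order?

There are 19 adjacent swaps.

Minimum adjacent swaps = number of inversions (each swap of adjacent out-of-order elements removes one inversion and no swap can remove more).
Count inversions — for each element, later elements that are smaller:
12: 3, 10 → 2
21: 15, 18, 3, 14, 10 → 5
15: 3, 14, 10 → 3
25: 18, 3, 14, 10, 22 → 5
18: 3, 14, 10 → 3
3: none → 0
14: 10 → 1
10: none → 0
22: none → 0
Total inversions: 2 + 5 + 3 + 5 + 3 + 0 + 1 + 0 + 0 = 19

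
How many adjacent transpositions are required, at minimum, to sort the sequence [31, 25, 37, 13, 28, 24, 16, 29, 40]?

17 swaps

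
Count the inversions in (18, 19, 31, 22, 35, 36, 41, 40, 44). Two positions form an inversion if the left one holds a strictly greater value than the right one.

Out-of-order pairs: 2

Count, for each position, how many later elements it exceeds:
18: 0
19: 0
31: 1
22: 0
35: 0
36: 0
41: 1
40: 0
44: 0
Sum: 0 + 0 + 1 + 0 + 0 + 0 + 1 + 0 + 0 = 2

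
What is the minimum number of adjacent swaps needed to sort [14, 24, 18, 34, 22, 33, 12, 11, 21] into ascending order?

Minimum adjacent swaps = number of inversions (each swap of adjacent out-of-order elements removes one inversion and no swap can remove more).
Count inversions — for each element, later elements that are smaller:
14: 12, 11 → 2
24: 18, 22, 12, 11, 21 → 5
18: 12, 11 → 2
34: 22, 33, 12, 11, 21 → 5
22: 12, 11, 21 → 3
33: 12, 11, 21 → 3
12: 11 → 1
11: none → 0
21: none → 0
Total inversions: 2 + 5 + 2 + 5 + 3 + 3 + 1 + 0 + 0 = 21

There are 21 adjacent swaps.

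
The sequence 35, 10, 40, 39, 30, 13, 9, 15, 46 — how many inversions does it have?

19

Sweep left to right; for each value list the smaller values that follow it:
35: 5
10: 1
40: 5
39: 4
30: 3
13: 1
9: 0
15: 0
46: 0
Sum: 5 + 1 + 5 + 4 + 3 + 1 + 0 + 0 + 0 = 19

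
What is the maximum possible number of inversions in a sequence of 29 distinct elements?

A reversed (strictly descending) arrangement makes every pair an inversion, giving C(29, 2) inversions.
C(29, 2) = 29·28/2 = 406

406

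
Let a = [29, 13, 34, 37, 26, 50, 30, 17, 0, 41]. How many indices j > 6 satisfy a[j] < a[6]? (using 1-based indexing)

The element at index 6 is 50.
Elements after it: 30, 17, 0, 41
Those smaller than 50: 30, 17, 0, 41

4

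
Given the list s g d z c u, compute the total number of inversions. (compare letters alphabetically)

For each element, count later entries that are smaller:
s → g, d, c → 3
g → d, c → 2
d → c → 1
z → c, u → 2
c → none → 0
u → none → 0
Sum: 3 + 2 + 1 + 2 + 0 + 0 = 8

8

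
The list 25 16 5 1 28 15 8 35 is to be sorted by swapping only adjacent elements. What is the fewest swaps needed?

The minimum number of adjacent swaps to sort an array equals its inversion count, since every such swap removes exactly one inversion.
Count inversions — for each element, later elements that are smaller:
25: 16, 5, 1, 15, 8 → 5
16: 5, 1, 15, 8 → 4
5: 1 → 1
1: none → 0
28: 15, 8 → 2
15: 8 → 1
8: none → 0
35: none → 0
Total inversions: 5 + 4 + 1 + 0 + 2 + 1 + 0 + 0 = 13

Swaps: 13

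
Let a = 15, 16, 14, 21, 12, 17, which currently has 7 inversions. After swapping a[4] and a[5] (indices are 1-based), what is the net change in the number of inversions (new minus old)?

-1

Positions 4 and 5 hold 21 and 12; after swapping, the array is [15, 16, 14, 12, 21, 17].
Sweep left to right; for each value list the smaller values that follow it:
15: 2
16: 2
14: 1
12: 0
21: 1
17: 0
Sum: 2 + 2 + 1 + 0 + 1 + 0 = 6
Change: 6 − 7 = -1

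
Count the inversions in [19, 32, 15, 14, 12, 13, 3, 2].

For each element, count later entries that are smaller:
19: 6
32: 6
15: 5
14: 4
12: 2
13: 2
3: 1
2: 0
Sum: 6 + 6 + 5 + 4 + 2 + 2 + 1 + 0 = 26

26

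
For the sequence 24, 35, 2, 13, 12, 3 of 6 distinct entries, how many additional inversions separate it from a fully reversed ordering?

Maximum inversions for 6 distinct elements is C(6, 2) = 6·5/2 = 15.
Current inversions — for each element, count later smaller elements:
24: 4
35: 4
2: 0
13: 2
12: 1
3: 0
Current total: 4 + 4 + 0 + 2 + 1 + 0 = 11
Shortfall: 15 − 11 = 4

4 inversions short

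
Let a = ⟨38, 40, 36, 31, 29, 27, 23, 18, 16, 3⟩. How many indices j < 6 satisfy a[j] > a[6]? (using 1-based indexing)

The element at index 6 is 27.
Elements before it: 38, 40, 36, 31, 29
Those larger than 27: 38, 40, 36, 31, 29

5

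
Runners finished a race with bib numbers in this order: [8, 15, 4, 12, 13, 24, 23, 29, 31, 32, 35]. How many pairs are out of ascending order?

5

Element-by-element contributions:
8: 1
15: 3
4: 0
12: 0
13: 0
24: 1
23: 0
29: 0
31: 0
32: 0
35: 0
Sum: 1 + 3 + 0 + 0 + 0 + 1 + 0 + 0 + 0 + 0 + 0 = 5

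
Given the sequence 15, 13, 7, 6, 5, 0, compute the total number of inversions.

For each element, count later entries that are smaller:
15: 5
13: 4
7: 3
6: 2
5: 1
0: 0
Sum: 5 + 4 + 3 + 2 + 1 + 0 = 15

There are 15 inversions.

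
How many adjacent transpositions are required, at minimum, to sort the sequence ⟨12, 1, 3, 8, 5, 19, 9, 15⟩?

The minimum number of adjacent swaps to sort an array equals its inversion count, since every such swap removes exactly one inversion.
Count inversions — for each element, later elements that are smaller:
12: 1, 3, 8, 5, 9 → 5
1: none → 0
3: none → 0
8: 5 → 1
5: none → 0
19: 9, 15 → 2
9: none → 0
15: none → 0
Total inversions: 5 + 0 + 0 + 1 + 0 + 2 + 0 + 0 = 8

8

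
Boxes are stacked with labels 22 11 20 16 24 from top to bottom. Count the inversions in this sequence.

4 inversions

Sweep left to right; for each value list the smaller values that follow it:
22: 3
11: 0
20: 1
16: 0
24: 0
Sum: 3 + 0 + 1 + 0 + 0 = 4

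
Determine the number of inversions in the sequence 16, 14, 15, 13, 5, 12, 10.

Element-by-element contributions:
16 → 14, 15, 13, 5, 12, 10 → 6
14 → 13, 5, 12, 10 → 4
15 → 13, 5, 12, 10 → 4
13 → 5, 12, 10 → 3
5 → none → 0
12 → 10 → 1
10 → none → 0
Sum: 6 + 4 + 4 + 3 + 0 + 1 + 0 = 18

There are 18 inversions.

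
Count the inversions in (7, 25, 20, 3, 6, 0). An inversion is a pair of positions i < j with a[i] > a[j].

12

Inversion pairs (indices are 0-based):
(0,3): 7 > 3
(0,4): 7 > 6
(0,5): 7 > 0
(1,2): 25 > 20
(1,3): 25 > 3
(1,4): 25 > 6
(1,5): 25 > 0
(2,3): 20 > 3
(2,4): 20 > 6
(2,5): 20 > 0
(3,5): 3 > 0
(4,5): 6 > 0
That's 12 pairs.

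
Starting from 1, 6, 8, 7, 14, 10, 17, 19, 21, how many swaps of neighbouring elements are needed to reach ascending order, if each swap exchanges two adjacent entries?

2

The minimum number of adjacent swaps to sort an array equals its inversion count, since every such swap removes exactly one inversion.
Count inversions — for each element, later elements that are smaller:
1: none → 0
6: none → 0
8: 7 → 1
7: none → 0
14: 10 → 1
10: none → 0
17: none → 0
19: none → 0
21: none → 0
Total inversions: 0 + 0 + 1 + 0 + 1 + 0 + 0 + 0 + 0 = 2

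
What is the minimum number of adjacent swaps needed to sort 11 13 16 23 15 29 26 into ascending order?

There are 3 adjacent swaps.

Each adjacent swap fixes exactly one inversion, so the minimum swap count equals the number of inversions.
Count inversions — for each element, later elements that are smaller:
11: none → 0
13: none → 0
16: 15 → 1
23: 15 → 1
15: none → 0
29: 26 → 1
26: none → 0
Total inversions: 0 + 0 + 1 + 1 + 0 + 1 + 0 = 3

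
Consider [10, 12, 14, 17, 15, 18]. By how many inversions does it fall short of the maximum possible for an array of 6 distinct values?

14

Maximum inversions for 6 distinct elements is C(6, 2) = 6·5/2 = 15.
Current inversions — for each element, count later smaller elements:
10: 0
12: 0
14: 0
17: 1
15: 0
18: 0
Current total: 0 + 0 + 0 + 1 + 0 + 0 = 1
Shortfall: 15 − 1 = 14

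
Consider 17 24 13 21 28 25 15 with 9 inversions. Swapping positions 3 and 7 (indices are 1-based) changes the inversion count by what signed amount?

Positions 3 and 7 hold 13 and 15; after swapping, the array is [17, 24, 15, 21, 28, 25, 13].
For each element, count later entries that are smaller:
17 → 15, 13 → 2
24 → 15, 21, 13 → 3
15 → 13 → 1
21 → 13 → 1
28 → 25, 13 → 2
25 → 13 → 1
13 → none → 0
Sum: 2 + 3 + 1 + 1 + 2 + 1 + 0 = 10
Change: 10 − 9 = +1

+1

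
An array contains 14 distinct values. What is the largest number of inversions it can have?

Inversions: 91

The maximum occurs when the array is in strictly decreasing order: every one of the C(14, 2) pairs is inverted.
C(14, 2) = 14·13/2 = 91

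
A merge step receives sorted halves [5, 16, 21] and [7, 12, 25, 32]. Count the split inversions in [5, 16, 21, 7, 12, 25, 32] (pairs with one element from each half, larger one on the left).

4

For each element r of the right run, count left-run elements greater than r:
r = 7: 16, 21 → 2
r = 12: 16, 21 → 2
r = 25: none → 0
r = 32: none → 0
Cross-inversions: 2 + 2 + 0 + 0 = 4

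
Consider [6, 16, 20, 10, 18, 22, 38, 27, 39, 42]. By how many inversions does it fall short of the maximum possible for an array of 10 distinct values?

41 inversions short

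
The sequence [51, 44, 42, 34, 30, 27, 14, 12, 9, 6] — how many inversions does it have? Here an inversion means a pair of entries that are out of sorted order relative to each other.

Count, for each position, how many later elements it exceeds:
51 → 44, 42, 34, 30, 27, 14, 12, 9, 6 → 9
44 → 42, 34, 30, 27, 14, 12, 9, 6 → 8
42 → 34, 30, 27, 14, 12, 9, 6 → 7
34 → 30, 27, 14, 12, 9, 6 → 6
30 → 27, 14, 12, 9, 6 → 5
27 → 14, 12, 9, 6 → 4
14 → 12, 9, 6 → 3
12 → 9, 6 → 2
9 → 6 → 1
6 → none → 0
Sum: 9 + 8 + 7 + 6 + 5 + 4 + 3 + 2 + 1 + 0 = 45

There are 45 out-of-order pairs.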